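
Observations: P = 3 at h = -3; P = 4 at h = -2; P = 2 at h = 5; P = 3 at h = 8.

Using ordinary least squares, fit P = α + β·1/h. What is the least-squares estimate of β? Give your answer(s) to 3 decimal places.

β = -1.988

Compute the Gram sums: Σ1 = 4, Σ1/h = -61/120, Σ1/h·1/h = 6001/14400.
And ΣP = 12, Σ1/h·P = -89/40.
Determinant 4·(6001/14400) − (-61/120)² = 6761/4800.
α = (12·(6001/14400) − (-61/120)·(-89/40))/(6761/4800) = 18575/6761; β = (4·(-89/40) − (-61/120)·12)/(6761/4800) = -13440/6761.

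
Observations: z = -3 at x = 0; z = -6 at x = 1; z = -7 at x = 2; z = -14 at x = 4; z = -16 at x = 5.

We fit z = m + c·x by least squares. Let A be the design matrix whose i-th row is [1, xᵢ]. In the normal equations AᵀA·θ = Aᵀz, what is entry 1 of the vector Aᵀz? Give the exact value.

Entry 1 ↔ basis 1, so (Aᵀz)_{1} = Σᵢ zᵢ = (1)·(-3) + (1)·(-6) + (1)·(-7) + (1)·(-14) + (1)·(-16) = -46.

-46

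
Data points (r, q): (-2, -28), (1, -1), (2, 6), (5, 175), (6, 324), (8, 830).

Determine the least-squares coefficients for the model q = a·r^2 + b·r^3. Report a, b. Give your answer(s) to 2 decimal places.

Entries of XᵀX: Σr^2·r^2 = 6050, Σr^2·r^3 = 43670, Σr^3·r^3 = 324554.
Right-hand side: Σr^2·q = 69070, Σr^3·q = 517090.
Normal equations: [[6050, 43670]; [43670, 324554]]·[a, b]ᵀ = [69070, 517090]ᵀ.
Eliminating b: 324554·(row 1) − 43670·(row 2) gives 56482800·a = 324554·69070 − 43670·517090 = -164375520, so a = -684898/235345.
Then b = (517090 − 43670·(-684898/235345))/324554 = 8493/4279.

a = -2.91, b = 1.98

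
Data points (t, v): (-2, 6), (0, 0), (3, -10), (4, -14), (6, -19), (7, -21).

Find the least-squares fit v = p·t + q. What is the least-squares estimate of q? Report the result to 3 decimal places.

q = -0.417

From the data, Σt·t = 114, Σt = 18, Σ1 = 6.
And Σt·v = -359, Σv = -58.
So MᵀM·[p, q]ᵀ = Mᵀv: [[114, 18]; [18, 6]]·[p, q]ᵀ = [-359, -58]ᵀ.
det = 114·6 − 18² = 360.
p = ((-359)·6 − 18·(-58))/360 = -37/12; q = (114·(-58) − 18·(-359))/360 = -5/12.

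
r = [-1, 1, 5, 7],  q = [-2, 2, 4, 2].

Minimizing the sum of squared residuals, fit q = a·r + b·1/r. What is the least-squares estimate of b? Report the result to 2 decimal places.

Entries of AᵀA: Σr·r = 76, Σr·1/r = 4, Σ1/r·1/r = 2524/1225.
And Σr·q = 38, Σ1/r·q = 178/35.
AᵀA·[a, b]ᵀ = Aᵀq becomes [[76, 4]; [4, 2524/1225]]·[a, b]ᵀ = [38, 178/35]ᵀ.
Δ = 76·(2524/1225) − 4² = 172224/1225.
a = (38·(2524/1225) − 4·(178/35))/(172224/1225) = 493/1196; b = (76·(178/35) − 4·38)/(172224/1225) = 1995/1196.

b = 1.67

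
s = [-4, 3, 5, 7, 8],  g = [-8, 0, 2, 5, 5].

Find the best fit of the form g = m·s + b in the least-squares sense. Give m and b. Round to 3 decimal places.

m = 1.121, b = -3.460

MᵀM·[m, b]ᵀ = Mᵀg reads: 163·m + 19·b = 117;  19·m + 5·b = 4.
(Σs·s = 163, Σs = 19, Σ1 = 5, Σs·g = 117, Σg = 4.)
Δ = 163·5 − 19² = 454.
m = (117·5 − 19·4)/454 = 509/454; b = (163·4 − 19·117)/454 = -1571/454.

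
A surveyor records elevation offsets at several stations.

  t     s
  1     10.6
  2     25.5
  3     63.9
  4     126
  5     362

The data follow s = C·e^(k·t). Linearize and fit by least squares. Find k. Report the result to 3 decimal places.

k = 0.866

With ln sᵢ as the transformed response and tᵢ as the regressor:
Σt = 15.0000, Σ(t)² = 55.0000, Σln s = 20.4848, Σt·ln s = 70.1135.
Equations: 55.0000·k + 15.0000·ln C = 70.1135;  15.0000·k + 5·ln C = 20.4848.
Δ = 55.0000·5 − (15.0000)² = 50.0000; k = (70.1135·5 − 15.0000·20.4848)/50.0000 = 0.86592, ln C = (55.0000·20.4848 − 15.0000·70.1135)/50.0000 = 1.49920.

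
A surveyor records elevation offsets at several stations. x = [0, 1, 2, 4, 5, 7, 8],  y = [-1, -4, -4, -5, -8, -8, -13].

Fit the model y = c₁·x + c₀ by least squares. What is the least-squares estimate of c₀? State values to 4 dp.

c₀ = -1.4922

AᵀA·[c₁, c₀]ᵀ = Aᵀy reads: 159·c₁ + 27·c₀ = -232;  27·c₁ + 7·c₀ = -43.
(Σx·x = 159, Σx = 27, Σ1 = 7, Σx·y = -232, Σy = -43.)
Eliminating c₀: 7·(row 1) − 27·(row 2) gives 384·c₁ = 7·(-232) − 27·(-43) = -463, so c₁ = -463/384.
Then c₀ = ((-43) − 27·(-463/384))/7 = -191/128.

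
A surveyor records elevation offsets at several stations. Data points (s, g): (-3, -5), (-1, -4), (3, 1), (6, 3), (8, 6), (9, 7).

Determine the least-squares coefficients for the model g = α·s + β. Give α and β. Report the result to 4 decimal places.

α = 1.0196, β = -2.4050

With design matrix M, MᵀM = [[200, 22]; [22, 6]] and Mᵀg = [151, 8]ᵀ.
det = 200·6 − 22² = 716.
α = (151·6 − 22·8)/716 = 365/358; β = (200·8 − 22·151)/716 = -861/358.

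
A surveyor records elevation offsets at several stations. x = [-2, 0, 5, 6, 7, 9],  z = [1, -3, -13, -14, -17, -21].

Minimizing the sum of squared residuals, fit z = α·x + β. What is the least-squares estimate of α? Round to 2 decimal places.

α = -1.98

The normal equations are: 195·α + 25·β = -459;  25·α + 6·β = -67.
Δ = 195·6 − 25² = 545.
α = ((-459)·6 − 25·(-67))/545 = -1079/545; β = (195·(-67) − 25·(-459))/545 = -318/109.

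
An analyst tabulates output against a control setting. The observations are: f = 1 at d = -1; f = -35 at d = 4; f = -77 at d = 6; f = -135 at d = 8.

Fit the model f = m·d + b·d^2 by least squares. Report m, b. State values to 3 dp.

Normal-equation sums: Σd·d = 117, Σd·d^2 = 791, Σd^2·d^2 = 5649.
For Xᵀf: Σd·f = -1683, Σd^2·f = -11971.
So XᵀX·[m, b]ᵀ = Xᵀf: [[117, 791]; [791, 5649]]·[m, b]ᵀ = [-1683, -11971]ᵀ.
Determinant 117·5649 − 791² = 35252.
m = ((-1683)·5649 − 791·(-11971))/35252 = -2729/2518; b = (117·(-11971) − 791·(-1683))/35252 = -34677/17626.

m = -1.084, b = -1.967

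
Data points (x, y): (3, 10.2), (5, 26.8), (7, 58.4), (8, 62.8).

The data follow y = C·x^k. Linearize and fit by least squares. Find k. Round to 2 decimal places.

Let Y = ln y. Fitting Y = k·ln x + ln C by least squares:
Σln x = 6.7334, Σ(ln x)² = 11.9079, Σln y = 13.8181, Σln x·ln y = 24.3673.
Normal system: [[11.9079, 6.7334]; [6.7334, 4]]·[k, ln C]ᵀ = [24.3673, 13.8181]ᵀ.
Slope k = (n·Σln x·ln y − Σln x·Σln y)/(n·Σ(ln x)² − (Σln x)²) = (4·24.3673 − 6.7334·13.8181)/2.2928 = 1.93066; ln C = (Σln y − k·Σln x)/n = 0.20454.

k = 1.93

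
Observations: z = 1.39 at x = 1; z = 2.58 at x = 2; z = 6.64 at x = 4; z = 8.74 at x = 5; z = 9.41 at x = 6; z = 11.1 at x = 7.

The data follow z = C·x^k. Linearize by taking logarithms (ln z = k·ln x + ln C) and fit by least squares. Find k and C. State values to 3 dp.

k = 1.112, C = 1.334

Let Y = ln z. Fitting Y = k·ln x + ln C by least squares:
Σln x = 7.4265, Σ(ln x)² = 11.9895, Σln z = 9.9868, Σln x·ln z = 15.4709.
Equations: 11.9895·k + 7.4265·ln C = 15.4709;  7.4265·k + 6·ln C = 9.9868.
Solving (det = 16.7835): k = 1.11167, ln C = 0.28850, so C = exp(0.28850) = 1.33442.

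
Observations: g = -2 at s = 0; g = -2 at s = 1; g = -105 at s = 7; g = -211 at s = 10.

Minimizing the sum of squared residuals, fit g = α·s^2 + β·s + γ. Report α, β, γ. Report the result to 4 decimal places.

From the data, Σs^2·s^2 = 12402, Σs^2·s = 1344, Σs^2 = 150, Σs·s = 150, Σs = 18, Σ1 = 4.
Moment sums: Σs^2·g = -26247, Σs·g = -2847, Σg = -320.
Solving the 3×3 system (Gaussian elimination) gives α = -1160/557, β = -111/557, γ = -1121/1114.

α = -2.0826, β = -0.1993, γ = -1.0063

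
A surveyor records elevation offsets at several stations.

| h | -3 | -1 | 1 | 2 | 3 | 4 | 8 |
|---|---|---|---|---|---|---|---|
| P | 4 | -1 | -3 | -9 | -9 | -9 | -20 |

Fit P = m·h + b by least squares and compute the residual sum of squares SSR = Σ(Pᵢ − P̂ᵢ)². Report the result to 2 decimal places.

From the data, Σh·h = 104, Σh = 14, Σ1 = 7.
For MᵀP: Σh·P = -255, ΣP = -47.
MᵀM·[m, b]ᵀ = MᵀP becomes [[104, 14]; [14, 7]]·[m, b]ᵀ = [-255, -47]ᵀ.
Determinant 104·7 − 14² = 532.
m = ((-255)·7 − 14·(-47))/532 = -161/76; b = (104·(-47) − 14·(-255))/532 = -659/266.
Residuals: 65/532, -341/532, 849/532, -16/7, -89/532, 519/266, -153/266; SSR = 6577/532.

SSR = 12.36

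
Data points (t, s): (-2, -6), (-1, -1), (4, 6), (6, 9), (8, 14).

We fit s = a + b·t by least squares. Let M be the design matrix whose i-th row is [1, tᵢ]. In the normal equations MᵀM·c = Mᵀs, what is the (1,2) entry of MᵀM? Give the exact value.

Row 1 ↔ basis 1, column 2 ↔ basis t, so (MᵀM)_{1,2} = Σᵢ t = (1)·(-2) + (1)·(-1) + (1)·(4) + (1)·(6) + (1)·(8) = 15.

15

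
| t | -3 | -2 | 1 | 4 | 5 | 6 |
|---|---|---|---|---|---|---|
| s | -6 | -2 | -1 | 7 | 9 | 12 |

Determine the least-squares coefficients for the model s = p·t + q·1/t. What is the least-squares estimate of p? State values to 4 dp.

p = 2.0285

Sums needed: Σt·t = 91, Σt·1/t = 6, Σ1/t·1/t = 5369/3600.
And Σt·s = 166, Σ1/t·s = 151/20.
AᵀA·[p, q]ᵀ = Aᵀs becomes [[91, 6]; [6, 5369/3600]]·[p, q]ᵀ = [166, 151/20]ᵀ.
Eliminating q: (5369/3600)·(row 1) − 6·(row 2) gives (358979/3600)·p = (5369/3600)·166 − 6·(151/20) = 364087/1800, so p = 728174/358979.
Then q = ((151/20) − 6·(728174/358979))/(5369/3600) = -1112220/358979.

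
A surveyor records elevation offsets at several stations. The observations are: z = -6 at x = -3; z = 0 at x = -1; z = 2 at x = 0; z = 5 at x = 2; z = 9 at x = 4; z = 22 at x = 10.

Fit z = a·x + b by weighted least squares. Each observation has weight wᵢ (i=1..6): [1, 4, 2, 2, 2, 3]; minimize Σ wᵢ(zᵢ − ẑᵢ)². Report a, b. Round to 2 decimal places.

a = 2.03, b = 1.49

Normal-equation sums: Σwᵢ·x·x = 353, Σwᵢ·x = 35, Σwᵢ·1 = 14.
For AᵀWz: Σwᵢ·x·z = 770, Σwᵢ·z = 92.
Δ = 353·14 − 35² = 3717.
a = (770·14 − 35·92)/3717 = 120/59; b = (353·92 − 35·770)/3717 = 614/413.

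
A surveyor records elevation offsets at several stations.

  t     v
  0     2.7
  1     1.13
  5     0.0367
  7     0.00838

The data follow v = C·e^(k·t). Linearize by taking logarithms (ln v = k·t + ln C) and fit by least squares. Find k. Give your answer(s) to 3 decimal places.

k = -0.831

Linearized form: ln v = k·t + ln C. From the 4 transformed points,
Σt = 13.0000, Σ(t)² = 75.0000, Σln v = -6.9714, Σt·ln v = -49.8760.
Equations: 75.0000·k + 13.0000·ln C = -49.8760;  13.0000·k + 4·ln C = -6.9714.
Solving (det = 131.0000): k = -0.83111, ln C = 0.95826.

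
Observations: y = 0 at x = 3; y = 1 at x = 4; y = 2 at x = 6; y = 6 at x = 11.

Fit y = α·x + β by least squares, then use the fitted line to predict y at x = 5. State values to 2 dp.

ŷ = 1.51

AᵀA·[α, β]ᵀ = Aᵀy reads: 182·α + 24·β = 82;  24·α + 4·β = 9.
Eliminating β: 4·(row 1) − 24·(row 2) gives 152·α = 4·82 − 24·9 = 112, so α = 14/19.
Then β = (9 − 24·(14/19))/4 = -165/76.
At x = 5: ŷ = (14/19)·(5) + (-165/76)·(1) = 115/76.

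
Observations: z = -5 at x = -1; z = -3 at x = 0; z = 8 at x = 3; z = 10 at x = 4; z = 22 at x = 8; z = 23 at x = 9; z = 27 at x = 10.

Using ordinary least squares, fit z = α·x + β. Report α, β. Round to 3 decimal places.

Normal-equation sums: Σx·x = 271, Σx = 33, Σ1 = 7.
And Σx·z = 722, Σz = 82.
Normal equations: [[271, 33]; [33, 7]]·[α, β]ᵀ = [722, 82]ᵀ.
Eliminating β: 7·(row 1) − 33·(row 2) gives 808·α = 7·722 − 33·82 = 2348, so α = 587/202.
Then β = (82 − 33·(587/202))/7 = -401/202.

α = 2.906, β = -1.985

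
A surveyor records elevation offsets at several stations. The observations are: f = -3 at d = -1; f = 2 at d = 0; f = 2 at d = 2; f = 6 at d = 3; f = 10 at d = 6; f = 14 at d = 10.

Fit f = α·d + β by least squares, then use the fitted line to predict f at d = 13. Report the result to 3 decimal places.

Setting ∂/∂α … = 0 gives: 150·α + 20·β = 225;  20·α + 6·β = 31.
(Σd·d = 150, Σd = 20, Σ1 = 6, Σd·f = 225, Σf = 31.)
Δ = 150·6 − 20² = 500.
α = (225·6 − 20·31)/500 = 73/50; β = (150·31 − 20·225)/500 = 3/10.
At d = 13: f̂ = (73/50)·(13) + (3/10)·(1) = 482/25.

f̂ = 19.280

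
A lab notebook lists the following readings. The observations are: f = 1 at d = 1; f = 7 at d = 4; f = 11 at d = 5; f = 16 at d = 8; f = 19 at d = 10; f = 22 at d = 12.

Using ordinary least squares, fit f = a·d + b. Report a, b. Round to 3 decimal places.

Compute the Gram sums: Σd·d = 350, Σd = 40, Σ1 = 6.
For Xᵀf: Σd·f = 666, Σf = 76.
XᵀX·[a, b]ᵀ = Xᵀf becomes [[350, 40]; [40, 6]]·[a, b]ᵀ = [666, 76]ᵀ.
Determinant 350·6 − 40² = 500.
a = (666·6 − 40·76)/500 = 239/125; b = (350·76 − 40·666)/500 = -2/25.

a = 1.912, b = -0.080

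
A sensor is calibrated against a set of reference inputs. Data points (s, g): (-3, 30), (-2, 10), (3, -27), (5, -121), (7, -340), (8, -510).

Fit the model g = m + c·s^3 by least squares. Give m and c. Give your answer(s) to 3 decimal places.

From the data, Σ1 = 6, Σs^3 = 972, Σs^3·s^3 = 396940.
And Σg = -958, Σs^3·g = -394484.
Normal equations: [[6, 972]; [972, 396940]]·[m, c]ᵀ = [-958, -394484]ᵀ.
Determinant 6·396940 − 972² = 1436856.
m = ((-958)·396940 − 972·(-394484))/1436856 = 396241/179607; c = (6·(-394484) − 972·(-958))/1436856 = -59822/59869.

m = 2.206, c = -0.999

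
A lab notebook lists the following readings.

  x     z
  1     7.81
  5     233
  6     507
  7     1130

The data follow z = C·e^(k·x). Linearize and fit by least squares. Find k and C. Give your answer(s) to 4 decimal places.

Let Y = ln z. Fitting Y = k·x + ln C by least squares:
Σx = 19.0000, Σ(x)² = 111.0000, Σln z = 20.7649, Σx·ln z = 115.8915.
Equations: 111.0000·k + 19.0000·ln C = 115.8915;  19.0000·k + 4·ln C = 20.7649.
Solving (det = 83.0000): k = 0.83171, ln C = 1.24059, so C = exp(1.24059) = 3.45765.

k = 0.8317, C = 3.4577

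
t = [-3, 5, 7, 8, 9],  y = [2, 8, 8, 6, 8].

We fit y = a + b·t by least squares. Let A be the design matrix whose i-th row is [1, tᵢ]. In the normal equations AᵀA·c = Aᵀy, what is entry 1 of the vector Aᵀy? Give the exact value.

32

Entry 1 ↔ basis 1, so (Aᵀy)_{1} = Σᵢ yᵢ = (1)·(2) + (1)·(8) + (1)·(8) + (1)·(6) + (1)·(8) = 32.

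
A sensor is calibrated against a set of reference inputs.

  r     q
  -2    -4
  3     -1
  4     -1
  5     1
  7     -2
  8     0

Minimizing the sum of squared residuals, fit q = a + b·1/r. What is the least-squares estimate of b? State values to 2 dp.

b = 4.40

XᵀX·[a, b]ᵀ = Xᵀq reads: 6·a + (463/840)·b = -7;  (463/840)·a + (352549/705600)·b = 559/420.
(Σ1 = 6, Σ1/r = 463/840, Σ1/r·1/r = 352549/705600, Σq = -7, Σ1/r·q = 559/420.)
Eliminating b: (352549/705600)·(row 1) − (463/840)·(row 2) gives (76037/28224)·a = (352549/705600)·(-7) − (463/840)·(559/420) = -995159/235200, so a = -2985477/1900925.
Then b = ((559/420) − (463/840)·(-2985477/1900925))/(352549/705600) = 1671432/380185.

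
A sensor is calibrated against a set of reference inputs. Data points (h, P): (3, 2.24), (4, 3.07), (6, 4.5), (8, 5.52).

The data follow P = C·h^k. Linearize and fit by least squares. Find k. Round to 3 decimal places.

Let Y = ln P. Fitting Y = k·ln h + ln C by least squares:
Σln h = 6.3561, Σ(ln h)² = 10.6632, Σln P = 5.1406, Σln h·ln P = 8.6884.
Equations: 10.6632·k + 6.3561·ln C = 8.6884;  6.3561·k + 4·ln C = 5.1406.
Solving (det = 2.2529): k = 0.92297, ln C = -0.18148.

k = 0.923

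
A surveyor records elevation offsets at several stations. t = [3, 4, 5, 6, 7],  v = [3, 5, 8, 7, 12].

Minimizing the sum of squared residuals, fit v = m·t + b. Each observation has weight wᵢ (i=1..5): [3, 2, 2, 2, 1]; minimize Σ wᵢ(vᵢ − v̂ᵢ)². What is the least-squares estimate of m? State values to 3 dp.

Setting ∂/∂m … = 0 gives: 230·m + 46·b = 315;  46·m + 10·b = 61.
(Σwᵢ·t·t = 230, Σwᵢ·t = 46, Σwᵢ·1 = 10, Σwᵢ·t·v = 315, Σwᵢ·v = 61.)
Eliminating b: 10·(row 1) − 46·(row 2) gives 184·m = 10·315 − 46·61 = 344, so m = 43/23.
Then b = (61 − 46·(43/23))/10 = -5/2.

m = 1.870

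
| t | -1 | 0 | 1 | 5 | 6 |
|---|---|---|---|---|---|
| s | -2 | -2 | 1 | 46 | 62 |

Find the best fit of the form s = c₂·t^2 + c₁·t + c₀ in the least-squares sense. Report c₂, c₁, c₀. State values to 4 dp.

Entries of AᵀA: Σt^2·t^2 = 1923, Σt^2·t = 341, Σt^2 = 63, Σt·t = 63, Σt = 11, Σ1 = 5.
And Σt^2·s = 3381, Σt·s = 605, Σs = 105.
Inverting the 3×3 Gram matrix, [c₂, c₁, c₀]ᵀ = [5191/3559, 7227/3559, -6567/3559]ᵀ.

c₂ = 1.4586, c₁ = 2.0306, c₀ = -1.8452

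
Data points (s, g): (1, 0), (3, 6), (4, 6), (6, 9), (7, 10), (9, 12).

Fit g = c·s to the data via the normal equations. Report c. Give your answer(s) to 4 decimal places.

c = 1.4271

The normal system AᵀA·[c]ᵀ = Aᵀg is [[192]]·[c]ᵀ = [274]ᵀ.
Hence c = 274 / 192 ≈ 1.42708.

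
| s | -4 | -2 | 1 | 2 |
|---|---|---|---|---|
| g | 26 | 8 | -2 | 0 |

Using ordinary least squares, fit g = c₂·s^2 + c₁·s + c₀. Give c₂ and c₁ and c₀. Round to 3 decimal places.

c₂ = 1.186, c₁ = -2.000, c₀ = -0.915

The normal equations are: 289·c₂ + (-63)·c₁ + 25·c₀ = 446;  (-63)·c₂ + 25·c₁ + (-3)·c₀ = -122;  25·c₂ + (-3)·c₁ + 4·c₀ = 32.
(Σs^2·s^2 = 289, Σs^2·s = -63, Σs^2 = 25, Σs·s = 25, Σs = -3, Σ1 = 4, Σs^2·g = 446, Σs·g = -122, Σg = 32.)
Row-reducing yields c₂ = 70/59, c₁ = -2, c₀ = -54/59.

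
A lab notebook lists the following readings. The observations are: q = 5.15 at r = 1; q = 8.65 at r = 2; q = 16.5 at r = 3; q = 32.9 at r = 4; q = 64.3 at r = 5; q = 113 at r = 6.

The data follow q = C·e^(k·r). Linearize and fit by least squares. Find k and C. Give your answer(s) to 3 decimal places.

k = 0.633, C = 2.583

Let Y = ln q. Fitting Y = k·r + ln C by least squares:
Sums: Σr = 21.0000, Σ(r)² = 91.0000, Σln q = 18.9843, Σr·ln q = 77.5202.
Normal system: [[91.0000, 21.0000]; [21.0000, 6]]·[k, ln C]ᵀ = [77.5202, 18.9843]ᵀ.
Slope k = (n·Σr·ln q − Σr·Σln q)/(n·Σ(r)² − (Σr)²) = (6·77.5202 − 21.0000·18.9843)/105.0000 = 0.63286; ln C = (Σln q − k·Σr)/n = 0.94905, so C = exp(0.94905) = 2.58325.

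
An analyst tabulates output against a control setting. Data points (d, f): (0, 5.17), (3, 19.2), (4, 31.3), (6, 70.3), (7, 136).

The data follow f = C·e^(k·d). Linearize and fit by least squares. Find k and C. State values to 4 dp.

With ln fᵢ as the transformed response and dᵢ as the regressor:
Σd = 20.0000, Σ(d)² = 110.0000, Σln f = 17.2068, Σd·ln f = 82.5444.
Normal system: [[110.0000, 20.0000]; [20.0000, 5]]·[k, ln C]ᵀ = [82.5444, 17.2068]ᵀ.
Δ = 110.0000·5 − (20.0000)² = 150.0000; k = (82.5444·5 − 20.0000·17.2068)/150.0000 = 0.45724, ln C = (110.0000·17.2068 − 20.0000·82.5444)/150.0000 = 1.61242, so C = exp(1.61242) = 5.01492.

k = 0.4572, C = 5.0149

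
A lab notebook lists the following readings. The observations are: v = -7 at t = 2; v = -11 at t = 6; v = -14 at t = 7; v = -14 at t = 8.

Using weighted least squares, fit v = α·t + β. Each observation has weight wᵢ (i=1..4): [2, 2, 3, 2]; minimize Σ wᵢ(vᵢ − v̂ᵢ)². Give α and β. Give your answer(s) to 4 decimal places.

Setting ∂/∂α … = 0 gives: 355·α + 53·β = -678;  53·α + 9·β = -106.
det = 355·9 − 53² = 386.
α = ((-678)·9 − 53·(-106))/386 = -242/193; β = (355·(-106) − 53·(-678))/386 = -848/193.

α = -1.2539, β = -4.3938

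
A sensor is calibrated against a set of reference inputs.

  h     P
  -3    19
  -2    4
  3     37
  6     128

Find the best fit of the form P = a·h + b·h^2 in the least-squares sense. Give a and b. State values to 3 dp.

Setting ∂/∂a … = 0 gives: 58·a + 208·b = 814;  208·a + 1474·b = 5128.
(Σh·h = 58, Σh·h^2 = 208, Σh^2·h^2 = 1474, Σh·P = 814, Σh^2·P = 5128.)
Eliminating b: 1474·(row 1) − 208·(row 2) gives 42228·a = 1474·814 − 208·5128 = 133212, so a = 653/207.
Then b = (5128 − 208·(653/207))/1474 = 628/207.

a = 3.155, b = 3.034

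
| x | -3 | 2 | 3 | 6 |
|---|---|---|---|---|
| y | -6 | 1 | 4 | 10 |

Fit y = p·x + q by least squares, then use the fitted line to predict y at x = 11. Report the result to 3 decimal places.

ŷ = 18.107

With design matrix M, MᵀM = [[58, 8]; [8, 4]] and Mᵀy = [92, 9]ᵀ.
det = 58·4 − 8² = 168.
p = (92·4 − 8·9)/168 = 37/21; q = (58·9 − 8·92)/168 = -107/84.
At x = 11: ŷ = (37/21)·(11) + (-107/84)·(1) = 507/28.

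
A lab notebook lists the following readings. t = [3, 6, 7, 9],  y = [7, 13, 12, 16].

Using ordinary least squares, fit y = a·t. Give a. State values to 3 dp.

a = 1.869

From the data, Σt·t = 175.
Right-hand side: Σt·y = 327.
Normal equations: [[175]]·[a]ᵀ = [327]ᵀ.
Hence a = 327 / 175 ≈ 1.86857.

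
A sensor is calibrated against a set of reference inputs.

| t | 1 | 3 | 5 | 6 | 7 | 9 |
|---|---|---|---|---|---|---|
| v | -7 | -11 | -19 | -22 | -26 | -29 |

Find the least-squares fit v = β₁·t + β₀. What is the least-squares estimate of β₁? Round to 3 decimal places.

β₁ = -2.963

From the data, Σt·t = 201, Σt = 31, Σ1 = 6.
And Σt·v = -710, Σv = -114.
Eliminating β₀: 6·(row 1) − 31·(row 2) gives 245·β₁ = 6·(-710) − 31·(-114) = -726, so β₁ = -726/245.
Then β₀ = ((-114) − 31·(-726/245))/6 = -904/245.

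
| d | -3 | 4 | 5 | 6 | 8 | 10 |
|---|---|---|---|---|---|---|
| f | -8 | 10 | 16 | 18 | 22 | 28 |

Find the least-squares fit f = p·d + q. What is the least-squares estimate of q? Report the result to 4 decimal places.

Sums needed: Σd·d = 250, Σd = 30, Σ1 = 6.
Right-hand side: Σd·f = 708, Σf = 86.
Normal equations: [[250, 30]; [30, 6]]·[p, q]ᵀ = [708, 86]ᵀ.
Determinant 250·6 − 30² = 600.
p = (708·6 − 30·86)/600 = 139/50; q = (250·86 − 30·708)/600 = 13/30.

q = 0.4333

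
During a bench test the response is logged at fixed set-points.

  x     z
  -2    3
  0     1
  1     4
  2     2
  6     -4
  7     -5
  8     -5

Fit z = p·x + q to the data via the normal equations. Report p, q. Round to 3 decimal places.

p = -0.950, q = 2.415

The normal system MᵀM·[p, q]ᵀ = Mᵀz is [[158, 22]; [22, 7]]·[p, q]ᵀ = [-97, -4]ᵀ.
Eliminating q: 7·(row 1) − 22·(row 2) gives 622·p = 7·(-97) − 22·(-4) = -591, so p = -591/622.
Then q = ((-4) − 22·(-591/622))/7 = 751/311.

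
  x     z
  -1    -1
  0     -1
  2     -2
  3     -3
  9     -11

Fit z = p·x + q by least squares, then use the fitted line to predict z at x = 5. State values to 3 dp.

ẑ = -6.118

Entries of MᵀM: Σx·x = 95, Σx = 13, Σ1 = 5.
Moment sums: Σx·z = -111, Σz = -18.
Eliminating q: 5·(row 1) − 13·(row 2) gives 306·p = 5·(-111) − 13·(-18) = -321, so p = -107/102.
Then q = ((-18) − 13·(-107/102))/5 = -89/102.
At x = 5: ẑ = (-107/102)·(5) + (-89/102)·(1) = -104/17.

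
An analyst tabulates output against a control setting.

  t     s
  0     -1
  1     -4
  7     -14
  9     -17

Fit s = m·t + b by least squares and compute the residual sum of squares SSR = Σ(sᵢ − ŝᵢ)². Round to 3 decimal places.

SSR = 0.911

The normal equations are: 131·m + 17·b = -255;  17·m + 4·b = -36.
Eliminating b: 4·(row 1) − 17·(row 2) gives 235·m = 4·(-255) − 17·(-36) = -408, so m = -408/235.
Then b = ((-36) − 17·(-408/235))/4 = -381/235.
Residuals: 146/235, -151/235, -53/235, 58/235; SSR = 214/235.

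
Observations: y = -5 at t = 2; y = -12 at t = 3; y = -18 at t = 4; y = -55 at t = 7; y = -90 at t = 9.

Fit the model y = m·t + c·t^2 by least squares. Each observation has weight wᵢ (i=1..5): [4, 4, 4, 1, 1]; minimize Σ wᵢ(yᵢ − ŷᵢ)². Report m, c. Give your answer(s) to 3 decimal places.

With design matrix X, XᵀWX = [[246, 1468]; [1468, 10374]] and XᵀWy = [-1667, -11649]ᵀ.
det = 246·10374 − 1468² = 396980.
m = ((-1667)·10374 − 1468·(-11649))/396980 = -96363/198490; c = (246·(-11649) − 1468·(-1667))/396980 = -209249/198490.

m = -0.485, c = -1.054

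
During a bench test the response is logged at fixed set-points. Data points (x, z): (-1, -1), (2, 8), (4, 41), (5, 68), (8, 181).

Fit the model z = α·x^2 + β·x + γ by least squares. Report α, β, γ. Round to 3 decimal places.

α = 2.916, β = -0.224, γ = -3.955

Sums needed: Σx^2·x^2 = 4994, Σx^2·x = 708, Σx^2 = 110, Σx·x = 110, Σx = 18, Σ1 = 5.
Right-hand side: Σx^2·z = 13971, Σx·z = 1969, Σz = 297.
MᵀM·[α, β, γ]ᵀ = Mᵀz becomes [[4994, 708, 110]; [708, 110, 18]; [110, 18, 5]]·[α, β, γ]ᵀ = [13971, 1969, 297]ᵀ.
Solving the 3×3 system (Gaussian elimination) gives α = 2199/754, β = -13/58, γ = -1491/377.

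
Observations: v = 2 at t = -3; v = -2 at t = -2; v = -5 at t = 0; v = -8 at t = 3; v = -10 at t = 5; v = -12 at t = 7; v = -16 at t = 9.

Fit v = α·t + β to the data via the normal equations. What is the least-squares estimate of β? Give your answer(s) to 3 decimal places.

AᵀA·[α, β]ᵀ = Aᵀv reads: 177·α + 19·β = -304;  19·α + 7·β = -51.
Δ = 177·7 − 19² = 878.
α = ((-304)·7 − 19·(-51))/878 = -1159/878; β = (177·(-51) − 19·(-304))/878 = -3251/878.

β = -3.703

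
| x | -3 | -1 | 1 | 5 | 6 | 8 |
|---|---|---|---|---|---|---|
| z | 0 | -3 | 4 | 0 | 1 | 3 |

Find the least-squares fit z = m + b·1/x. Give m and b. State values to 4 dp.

m = 0.7441, b = 3.3829

Forming AᵀA = [[6, 19/120]; [19/120, 31601/14400]] and Aᵀz = [5, 181/24]ᵀ gives AᵀA·[m, b]ᵀ = Aᵀz.
Δ = 6·(31601/14400) − (19/120)² = 37849/2880.
m = (5·(31601/14400) − (19/120)·(181/24))/(37849/2880) = 28162/37849; b = (6·(181/24) − (19/120)·5)/(37849/2880) = 128040/37849.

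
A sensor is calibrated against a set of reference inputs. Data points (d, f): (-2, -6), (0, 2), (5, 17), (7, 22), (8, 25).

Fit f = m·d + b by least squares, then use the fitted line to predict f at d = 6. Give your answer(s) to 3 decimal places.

f̂ = 19.306

With design matrix M, MᵀM = [[142, 18]; [18, 5]] and Mᵀf = [451, 60]ᵀ.
Eliminating b: 5·(row 1) − 18·(row 2) gives 386·m = 5·451 − 18·60 = 1175, so m = 1175/386.
Then b = (60 − 18·(1175/386))/5 = 201/193.
At d = 6: f̂ = (1175/386)·(6) + (201/193)·(1) = 3726/193.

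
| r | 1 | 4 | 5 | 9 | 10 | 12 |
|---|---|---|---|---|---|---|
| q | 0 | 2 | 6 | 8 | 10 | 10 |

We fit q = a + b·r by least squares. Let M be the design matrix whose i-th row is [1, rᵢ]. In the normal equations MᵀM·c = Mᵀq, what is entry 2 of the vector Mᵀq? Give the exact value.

Entry 2 ↔ basis r, so (Mᵀq)_{2} = Σᵢ (r)·qᵢ = (1)·(0) + (4)·(2) + (5)·(6) + (9)·(8) + (10)·(10) + (12)·(10) = 330.

330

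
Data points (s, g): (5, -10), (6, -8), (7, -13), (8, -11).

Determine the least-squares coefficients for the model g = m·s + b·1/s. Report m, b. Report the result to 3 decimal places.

The normal equations are: 174·m + 4·b = -277;  4·m + (73249/705600)·b = -1103/168.
(Σs·s = 174, Σs·1/s = 4, Σ1/s·1/s = 73249/705600, Σs·g = -277, Σ1/s·g = -1103/168.)
Eliminating b: (73249/705600)·(row 1) − 4·(row 2) gives (242621/117600)·m = (73249/705600)·(-277) − 4·(-1103/168) = -1759573/705600, so m = -1759573/1455726.
Then b = ((-1103/168) − 4·(-1759573/1455726))/(73249/705600) = -4044600/242621.

m = -1.209, b = -16.670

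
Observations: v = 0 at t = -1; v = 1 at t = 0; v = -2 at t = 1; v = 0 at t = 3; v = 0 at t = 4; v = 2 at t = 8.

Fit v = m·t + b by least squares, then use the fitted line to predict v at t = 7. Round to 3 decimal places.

v̂ = 1.134

Forming AᵀA = [[91, 15]; [15, 6]] and Aᵀv = [14, 1]ᵀ gives AᵀA·[m, b]ᵀ = Aᵀv.
Eliminating b: 6·(row 1) − 15·(row 2) gives 321·m = 6·14 − 15·1 = 69, so m = 23/107.
Then b = (1 − 15·(23/107))/6 = -119/321.
At t = 7: v̂ = (23/107)·(7) + (-119/321)·(1) = 364/321.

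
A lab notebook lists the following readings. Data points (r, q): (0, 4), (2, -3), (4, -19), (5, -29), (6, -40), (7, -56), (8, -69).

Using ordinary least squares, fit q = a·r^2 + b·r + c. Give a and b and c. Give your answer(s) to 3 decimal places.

With design matrix A, AᵀA = [[8690, 1268, 194]; [1268, 194, 32]; [194, 32, 7]] and Aᵀq = [-9641, -1411, -212]ᵀ.
Solving the 3×3 system (Gaussian elimination) gives a = -39413/44898, b = -100945/44898, c = 4619/1069.

a = -0.878, b = -2.248, c = 4.321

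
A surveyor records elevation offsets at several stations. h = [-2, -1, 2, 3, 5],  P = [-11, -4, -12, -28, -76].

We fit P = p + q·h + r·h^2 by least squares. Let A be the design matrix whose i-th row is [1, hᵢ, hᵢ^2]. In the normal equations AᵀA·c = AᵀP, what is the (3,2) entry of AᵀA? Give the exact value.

151

Row 3 ↔ basis h^2, column 2 ↔ basis h, so (AᵀA)_{3,2} = Σᵢ (h^2)·(h) = (4)·(-2) + (1)·(-1) + (4)·(2) + (9)·(3) + (25)·(5) = 151.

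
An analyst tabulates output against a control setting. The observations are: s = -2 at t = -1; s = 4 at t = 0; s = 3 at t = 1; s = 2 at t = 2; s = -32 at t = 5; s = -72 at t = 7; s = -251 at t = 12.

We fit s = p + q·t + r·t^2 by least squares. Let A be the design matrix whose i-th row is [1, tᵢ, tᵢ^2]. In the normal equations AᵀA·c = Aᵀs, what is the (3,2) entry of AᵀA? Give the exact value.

Row 3 ↔ basis t^2, column 2 ↔ basis t, so (AᵀA)_{3,2} = Σᵢ (t^2)·(t) = (1)·(-1) + (0)·(0) + (1)·(1) + (4)·(2) + (25)·(5) + (49)·(7) + (144)·(12) = 2204.

2204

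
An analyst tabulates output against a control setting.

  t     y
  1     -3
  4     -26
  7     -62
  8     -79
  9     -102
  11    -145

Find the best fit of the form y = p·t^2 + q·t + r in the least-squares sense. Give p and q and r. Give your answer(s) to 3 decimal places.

Sums needed: Σt^2·t^2 = 27956, Σt^2·t = 2980, Σt^2 = 332, Σt·t = 332, Σt = 40, Σ1 = 6.
Moment sums: Σt^2·y = -34320, Σt·y = -3686, Σy = -417.
Normal equations: [[27956, 2980, 332]; [2980, 332, 40]; [332, 40, 6]]·[p, q, r]ᵀ = [-34320, -3686, -417]ᵀ.
Inverting the 3×3 Gram matrix, [p, q, r]ᵀ = [-3763/3606, -2924/1803, -1137/1202]ᵀ.

p = -1.044, q = -1.622, r = -0.946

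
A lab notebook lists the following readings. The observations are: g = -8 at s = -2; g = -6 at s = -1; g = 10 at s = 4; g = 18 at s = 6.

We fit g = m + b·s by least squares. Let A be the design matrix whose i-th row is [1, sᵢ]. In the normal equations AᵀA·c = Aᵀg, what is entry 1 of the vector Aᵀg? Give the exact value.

Entry 1 ↔ basis 1, so (Aᵀg)_{1} = Σᵢ gᵢ = (1)·(-8) + (1)·(-6) + (1)·(10) + (1)·(18) = 14.

14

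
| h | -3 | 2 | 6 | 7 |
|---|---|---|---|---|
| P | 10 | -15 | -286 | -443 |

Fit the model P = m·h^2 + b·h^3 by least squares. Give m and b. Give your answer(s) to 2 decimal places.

m = -1.86, b = -1.02

Forming AᵀA = [[3794, 24372]; [24372, 165098]] and AᵀP = [-31973, -214115]ᵀ gives AᵀA·[m, b]ᵀ = AᵀP.
Determinant 3794·165098 − 24372² = 32387428.
m = ((-31973)·165098 − 24372·(-214115))/32387428 = -30133787/16193714; b = (3794·(-214115) − 24372·(-31973))/32387428 = -16553177/16193714.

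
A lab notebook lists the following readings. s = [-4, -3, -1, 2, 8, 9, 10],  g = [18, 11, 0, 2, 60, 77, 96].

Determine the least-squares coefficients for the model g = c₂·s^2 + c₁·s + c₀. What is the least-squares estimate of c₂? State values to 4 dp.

Setting ∂/∂c₂ … = 0 gives: 21011·c₂ + 2157·c₁ + 275·c₀ = 20072;  2157·c₂ + 275·c₁ + 21·c₀ = 2032;  275·c₂ + 21·c₁ + 7·c₀ = 264.
(Σs^2·s^2 = 21011, Σs^2·s = 2157, Σs^2 = 275, Σs·s = 275, Σs = 21, Σ1 = 7, Σs^2·g = 20072, Σs·g = 2032, Σg = 264.)
Row-reducing yields c₂ = 88559/85258, c₁ = -57739/85258, c₀ = -45221/42629.

c₂ = 1.0387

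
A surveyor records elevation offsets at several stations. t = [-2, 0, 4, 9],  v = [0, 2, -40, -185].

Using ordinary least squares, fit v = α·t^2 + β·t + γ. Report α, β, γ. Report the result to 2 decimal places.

α = -2.02, β = -2.63, γ = 2.54

Normal-equation sums: Σt^2·t^2 = 6833, Σt^2·t = 785, Σt^2 = 101, Σt·t = 101, Σt = 11, Σ1 = 4.
Moment sums: Σt^2·v = -15625, Σt·v = -1825, Σv = -223.
Solving the 3×3 system (Gaussian elimination) gives α = -30811/15234, β = -40013/15234, γ = 6453/2539.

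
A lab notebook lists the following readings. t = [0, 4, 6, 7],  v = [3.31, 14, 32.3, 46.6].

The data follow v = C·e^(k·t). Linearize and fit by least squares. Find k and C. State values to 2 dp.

k = 0.38, C = 3.24

Taking logs, ln v = k·t + ln C, so regress ln v on t.
AᵀA = [[101.0000, 17.0000]; [17.0000, 4]], rhs = [58.2978, 11.1527]ᵀ  (here Σt = 17.0000, Σ(t)² = 101.0000, Σln v = 11.1527, Σt·ln v = 58.2978).
Δ = 101.0000·4 − (17.0000)² = 115.0000; k = (58.2978·4 − 17.0000·11.1527)/115.0000 = 0.37909, ln C = (101.0000·11.1527 − 17.0000·58.2978)/115.0000 = 1.17702, so C = exp(1.17702) = 3.24468.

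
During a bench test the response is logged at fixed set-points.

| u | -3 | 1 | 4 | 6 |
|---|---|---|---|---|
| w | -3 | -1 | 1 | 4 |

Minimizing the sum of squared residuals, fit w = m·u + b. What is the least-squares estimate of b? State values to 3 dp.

b = -1.228

Compute the Gram sums: Σu·u = 62, Σu = 8, Σ1 = 4.
Moment sums: Σu·w = 36, Σw = 1.
det = 62·4 − 8² = 184.
m = (36·4 − 8·1)/184 = 17/23; b = (62·1 − 8·36)/184 = -113/92.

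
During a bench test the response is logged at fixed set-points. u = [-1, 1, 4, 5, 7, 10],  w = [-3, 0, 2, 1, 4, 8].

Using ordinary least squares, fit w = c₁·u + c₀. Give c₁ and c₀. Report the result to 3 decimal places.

From the data, Σu·u = 192, Σu = 26, Σ1 = 6.
Right-hand side: Σu·w = 124, Σw = 12.
Normal equations: [[192, 26]; [26, 6]]·[c₁, c₀]ᵀ = [124, 12]ᵀ.
Δ = 192·6 − 26² = 476.
c₁ = (124·6 − 26·12)/476 = 108/119; c₀ = (192·12 − 26·124)/476 = -230/119.

c₁ = 0.908, c₀ = -1.933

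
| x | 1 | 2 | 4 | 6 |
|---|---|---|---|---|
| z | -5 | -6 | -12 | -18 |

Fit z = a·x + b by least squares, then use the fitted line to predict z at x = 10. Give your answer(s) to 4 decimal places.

ẑ = -28.4407

Forming MᵀM = [[57, 13]; [13, 4]] and Mᵀz = [-173, -41]ᵀ gives MᵀM·[a, b]ᵀ = Mᵀz.
det = 57·4 − 13² = 59.
a = ((-173)·4 − 13·(-41))/59 = -159/59; b = (57·(-41) − 13·(-173))/59 = -88/59.
At x = 10: ẑ = (-159/59)·(10) + (-88/59)·(1) = -1678/59.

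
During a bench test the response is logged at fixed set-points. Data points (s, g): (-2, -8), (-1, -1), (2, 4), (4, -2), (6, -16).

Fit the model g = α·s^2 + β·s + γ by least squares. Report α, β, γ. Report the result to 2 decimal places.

α = -1.00, β = 2.95, γ = 2.33

Compute the Gram sums: Σs^2·s^2 = 1585, Σs^2·s = 279, Σs^2 = 61, Σs·s = 61, Σs = 9, Σ1 = 5.
Right-hand side: Σs^2·g = -625, Σs·g = -79, Σg = -23.
Normal equations: [[1585, 279, 61]; [279, 61, 9]; [61, 9, 5]]·[α, β, γ]ᵀ = [-625, -79, -23]ᵀ.
Inverting the 3×3 Gram matrix, [α, β, γ]ᵀ = [-11334/11299, 33323/11299, 26318/11299]ᵀ.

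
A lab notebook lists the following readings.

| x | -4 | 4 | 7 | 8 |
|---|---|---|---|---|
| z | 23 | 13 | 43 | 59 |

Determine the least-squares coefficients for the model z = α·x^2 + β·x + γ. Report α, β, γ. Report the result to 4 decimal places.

Forming AᵀA = [[7009, 855, 145]; [855, 145, 15]; [145, 15, 4]] and Aᵀz = [6459, 733, 138]ᵀ gives AᵀA·[α, β, γ]ᵀ = Aᵀz.
Row-reducing yields α = 691/652, β = -4201/3260, γ = 149/163.

α = 1.0598, β = -1.2887, γ = 0.9141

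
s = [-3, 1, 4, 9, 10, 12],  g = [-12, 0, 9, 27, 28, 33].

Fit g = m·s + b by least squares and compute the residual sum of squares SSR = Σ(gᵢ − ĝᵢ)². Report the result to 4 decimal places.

Forming AᵀA = [[351, 33]; [33, 6]] and Aᵀg = [991, 85]ᵀ gives AᵀA·[m, b]ᵀ = Aᵀg.
Δ = 351·6 − 33² = 1017.
m = (991·6 − 33·85)/1017 = 349/113; b = (351·85 − 33·991)/1017 = -956/339.
Residuals: 29/339, -91/339, -181/339, 686/339, -22/339, -421/339; SSR = 2036/339.

SSR = 6.0059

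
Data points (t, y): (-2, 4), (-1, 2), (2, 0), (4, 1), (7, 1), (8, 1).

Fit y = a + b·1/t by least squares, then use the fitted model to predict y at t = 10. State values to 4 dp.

ŷ = 1.1810

Sums needed: Σ1 = 6, Σ1/t = -27/56, Σ1/t·1/t = 5013/3136.
And Σy = 9, Σ1/t·y = -195/56.
Normal equations: [[6, -27/56]; [-27/56, 5013/3136]]·[a, b]ᵀ = [9, -195/56]ᵀ.
det = 6·(5013/3136) − (-27/56)² = 29349/3136.
a = (9·(5013/3136) − (-27/56)·(-195/56))/(29349/3136) = 1476/1087; b = (6·(-195/56) − (-27/56)·9)/(29349/3136) = -5768/3261.
At t = 10: ŷ = (1476/1087)·(1) + (-5768/3261)·(1/10) = 19256/16305.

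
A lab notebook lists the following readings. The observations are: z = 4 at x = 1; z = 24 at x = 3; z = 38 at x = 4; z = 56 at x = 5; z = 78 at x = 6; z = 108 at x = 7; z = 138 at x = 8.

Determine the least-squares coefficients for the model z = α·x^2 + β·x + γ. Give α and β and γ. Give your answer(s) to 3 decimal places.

Forming MᵀM = [[8756, 1288, 200]; [1288, 200, 34]; [200, 34, 7]] and Mᵀz = [19160, 2836, 446]ᵀ gives MᵀM·[α, β, γ]ᵀ = Mᵀz.
Row-reducing yields α = 1702/847, β = 816/847, γ = 1374/847.

α = 2.009, β = 0.963, γ = 1.622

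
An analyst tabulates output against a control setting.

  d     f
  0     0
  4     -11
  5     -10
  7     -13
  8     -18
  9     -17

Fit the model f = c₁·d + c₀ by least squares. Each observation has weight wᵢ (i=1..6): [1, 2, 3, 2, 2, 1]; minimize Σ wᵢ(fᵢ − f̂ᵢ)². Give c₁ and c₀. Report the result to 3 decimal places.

c₁ = -1.900, c₀ = -1.200

From the data, Σwᵢ·d·d = 414, Σwᵢ·d = 62, Σwᵢ·1 = 11.
Right-hand side: Σwᵢ·d·f = -861, Σwᵢ·f = -131.
det = 414·11 − 62² = 710.
c₁ = ((-861)·11 − 62·(-131))/710 = -19/10; c₀ = (414·(-131) − 62·(-861))/710 = -6/5.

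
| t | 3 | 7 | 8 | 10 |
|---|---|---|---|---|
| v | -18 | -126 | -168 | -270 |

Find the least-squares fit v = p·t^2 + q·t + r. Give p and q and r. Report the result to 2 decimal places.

Compute the Gram sums: Σt^2·t^2 = 16578, Σt^2·t = 1882, Σt^2 = 222, Σt·t = 222, Σt = 28, Σ1 = 4.
Right-hand side: Σt^2·v = -44088, Σt·v = -4980, Σv = -582.
Normal equations: [[16578, 1882, 222]; [1882, 222, 28]; [222, 28, 4]]·[p, q, r]ᵀ = [-44088, -4980, -582]ᵀ.
Inverting the 3×3 Gram matrix, [p, q, r]ᵀ = [-3, 3, 0]ᵀ.

p = -3.00, q = 3.00, r = 0.00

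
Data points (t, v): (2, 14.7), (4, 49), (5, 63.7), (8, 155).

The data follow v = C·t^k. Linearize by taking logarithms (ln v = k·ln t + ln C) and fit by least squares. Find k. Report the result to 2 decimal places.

k = 1.68

With ln vᵢ as the transformed response and ln tᵢ as the regressor:
Over the data: Σln t = 5.7683, Σ(ln t)² = 9.3166, Σln v = 15.7773, Σln t·ln v = 24.4317.
Normal system: [[9.3166, 5.7683]; [5.7683, 4]]·[k, ln C]ᵀ = [24.4317, 15.7773]ᵀ.
Slope k = (n·Σln t·ln v − Σln t·Σln v)/(n·Σ(ln t)² − (Σln t)²) = (4·24.4317 − 5.7683·15.7773)/3.9930 = 1.68254; ln C = (Σln v − k·Σln t)/n = 1.51797.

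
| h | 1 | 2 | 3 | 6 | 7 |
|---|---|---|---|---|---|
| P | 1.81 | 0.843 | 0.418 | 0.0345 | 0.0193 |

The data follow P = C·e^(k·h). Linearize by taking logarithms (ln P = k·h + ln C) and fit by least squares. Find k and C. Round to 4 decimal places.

k = -0.7722, C = 3.9813

Let Y = ln P. Fitting Y = k·h + ln C by least squares:
Σh = 19.0000, Σ(h)² = 99.0000, Σln P = -7.7642, Σh·ln P = -50.1994.
Equations: 99.0000·k + 19.0000·ln C = -50.1994;  19.0000·k + 5·ln C = -7.7642.
Slope k = (n·Σh·ln P − Σh·Σln P)/(n·Σ(h)² − (Σh)²) = (5·-50.1994 − 19.0000·-7.7642)/134.0000 = -0.77222; ln C = (Σln P − k·Σh)/n = 1.38160, so C = exp(1.38160) = 3.98127.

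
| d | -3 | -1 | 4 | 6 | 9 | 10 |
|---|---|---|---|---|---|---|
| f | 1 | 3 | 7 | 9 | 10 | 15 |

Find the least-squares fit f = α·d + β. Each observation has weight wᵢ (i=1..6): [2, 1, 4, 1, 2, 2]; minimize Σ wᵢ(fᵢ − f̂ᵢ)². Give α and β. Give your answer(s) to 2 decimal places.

Compute the Gram sums: Σwᵢ·d·d = 481, Σwᵢ·d = 53, Σwᵢ·1 = 12.
And Σwᵢ·d·f = 637, Σwᵢ·f = 92.
Normal equations: [[481, 53]; [53, 12]]·[α, β]ᵀ = [637, 92]ᵀ.
Δ = 481·12 − 53² = 2963.
α = (637·12 − 53·92)/2963 = 2768/2963; β = (481·92 − 53·637)/2963 = 10491/2963.

α = 0.93, β = 3.54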